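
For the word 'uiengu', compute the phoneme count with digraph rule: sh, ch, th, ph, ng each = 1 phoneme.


Parsing 'uiengu' greedily, digraphs first:
  'u' -> vowel phoneme (phonemes so far: 1)
  'i' -> vowel phoneme (phonemes so far: 2)
  'e' -> vowel phoneme (phonemes so far: 3)
  'ng' -> digraph (1 consonant phoneme) (phonemes so far: 4)
  'u' -> vowel phoneme (phonemes so far: 5)
Total phonemes: 5

5


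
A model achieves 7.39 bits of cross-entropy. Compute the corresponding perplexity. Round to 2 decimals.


Perplexity formula: PP = 2^H
H = 7.39
PP = 2^7.39
Decompose: 2^7.39 = 2^7 * 2^0.39
2^7 = 128, 2^0.39 ~ 1.3103934
PP ~ 128 * 1.3103934 = 167.7303552
Rounded to 2 decimals: 167.73

167.73


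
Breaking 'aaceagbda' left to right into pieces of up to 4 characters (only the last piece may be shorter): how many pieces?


'aaceagbda' has 9 characters.
Chunking with max size 4:
  Chunk 1: 'aace' (positions 0-3)
  Chunk 2: 'agbd' (positions 4-7)
  Chunk 3: 'a' (positions 8-8)
Total chunks: ceil(9 / 4) = 3

3


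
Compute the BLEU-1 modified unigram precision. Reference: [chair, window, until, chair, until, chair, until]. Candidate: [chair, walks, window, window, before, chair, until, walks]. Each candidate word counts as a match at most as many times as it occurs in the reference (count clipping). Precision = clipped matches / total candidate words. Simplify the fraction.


Reference word counts: {'chair': 3, 'until': 3, 'window': 1}
Checking each candidate word (with clipping):
  'chair' -> in reference (ref count 3, used 1/3) -> match (matches: 1)
  'walks' -> not in reference -> no match (matches: 1)
  'window' -> in reference (ref count 1, used 1/1) -> match (matches: 2)
  'window' -> ref count 1 already used up (1/1) -> clipped, no match (matches: 2)
  'before' -> not in reference -> no match (matches: 2)
  'chair' -> in reference (ref count 3, used 2/3) -> match (matches: 3)
  'until' -> in reference (ref count 3, used 1/3) -> match (matches: 4)
  'walks' -> not in reference -> no match (matches: 4)
Clipped matches: 4, Candidate length: 8
Precision = 4/8 = 1/2

1/2


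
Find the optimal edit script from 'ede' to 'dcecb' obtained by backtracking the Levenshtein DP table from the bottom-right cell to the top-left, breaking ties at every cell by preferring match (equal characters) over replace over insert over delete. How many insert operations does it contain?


Edit distance = 4. Backtracking from cell (3, 5) with preference match > replace > insert > delete,
then listing the resulting alignment 'ede' -> 'dcecb' left to right:
  Step 1: insert 'd' [insertion #1]
  Step 2: insert 'c' [insertion #2]
  Step 3: keep 'e'
  Step 4: replace d->c
  Step 5: replace e->b
Total insertions: 2

2


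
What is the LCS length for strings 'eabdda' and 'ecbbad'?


DP table for LCS of 'eabdda' and 'ecbbad':
       e  c  b  b  a  d
    0  0  0  0  0  0  0
  e 0  1  1  1  1  1  1
  a 0  1  1  1  1  2  2
  b 0  1  1  2  2  2  2
  d 0  1  1  2  2  2  3
  d 0  1  1  2  2  2  3
  a 0  1  1  2  2  3  3
LCS: 'ead'
LCS length = 3

3


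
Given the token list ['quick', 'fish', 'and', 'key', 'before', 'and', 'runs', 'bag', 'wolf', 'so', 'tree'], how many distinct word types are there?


Listing all tokens and tracking unique types:
  Token 1: 'quick' -> NEW (unique so far: 1)
  Token 2: 'fish' -> NEW (unique so far: 2)
  Token 3: 'and' -> NEW (unique so far: 3)
  Token 4: 'key' -> NEW (unique so far: 4)
  Token 5: 'before' -> NEW (unique so far: 5)
  Token 6: 'and' -> duplicate (unique so far: 5)
  Token 7: 'runs' -> NEW (unique so far: 6)
  Token 8: 'bag' -> NEW (unique so far: 7)
  Token 9: 'wolf' -> NEW (unique so far: 8)
  Token 10: 'so' -> NEW (unique so far: 9)
  Token 11: 'tree' -> NEW (unique so far: 10)
Unique types: ('and', 'bag', 'before', 'fish', 'key', 'quick', 'runs', 'so', 'tree', 'wolf')
Vocabulary size: 10

10


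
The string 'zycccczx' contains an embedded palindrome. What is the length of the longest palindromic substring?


Scanning 'zycccczx' for palindromic substrings.
Substring at positions 2-5: 'cccc'.
Check: reverse('cccc') = 'cccc' -> palindrome confirmed.
Neighbouring characters ('y' / 'z') break symmetry, so it cannot extend further.
No longer palindromic substring exists; longest length = 4

4


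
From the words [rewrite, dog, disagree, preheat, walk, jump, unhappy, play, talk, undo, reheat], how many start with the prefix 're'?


Checking each word for prefix 're':
  'rewrite' -> YES, starts with 're' (count: 1)
  'dog' -> no (count: 1)
  'disagree' -> no (count: 1)
  'preheat' -> no (count: 1)
  'walk' -> no (count: 1)
  'jump' -> no (count: 1)
  'unhappy' -> no (count: 1)
  'play' -> no (count: 1)
  'talk' -> no (count: 1)
  'undo' -> no (count: 1)
  'reheat' -> YES, starts with 're' (count: 2)
Total with prefix 're': 2

2


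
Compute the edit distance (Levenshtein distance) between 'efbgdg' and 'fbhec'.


Building DP table for s1='efbgdg' (len 6) and s2='fbhec' (len 5):
       f  b  h  e  c
    0  1  2  3  4  5
  e 1  1  2  3  3  4
  f 2  1  2  3  4  4
  b 3  2  1  2  3  4
  g 4  3  2  2  3  4
  d 5  4  3  3  3  4
  g 6  5  4  4  4  4
Edit distance = dp[6][5] = 4

4


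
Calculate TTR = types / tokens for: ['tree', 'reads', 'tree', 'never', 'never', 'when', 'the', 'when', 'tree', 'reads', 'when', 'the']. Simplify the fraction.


Tokens: 12
Unique types: ('never', 'reads', 'the', 'tree', 'when') = 5
TTR = 5/12
Already in lowest terms.

5/12


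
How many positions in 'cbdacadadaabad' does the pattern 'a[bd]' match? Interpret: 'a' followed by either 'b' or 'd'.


Pattern: a[bd] means 'a' followed by either 'b' or 'd'.
Scanning 'cbdacadadaabad' position-by-position:
  Pos 0: window 'cb' -> no
  Pos 1: window 'bd' -> no
  Pos 2: window 'da' -> no
  Pos 3: window 'ac' -> no
  Pos 4: window 'ca' -> no
  Pos 5: window 'ad' -> MATCH
  Pos 6: window 'da' -> no
  Pos 7: window 'ad' -> MATCH
  Pos 8: window 'da' -> no
  Pos 9: window 'aa' -> no
  Pos 10: window 'ab' -> MATCH
  Pos 11: window 'ba' -> no
  Pos 12: window 'ad' -> MATCH
  Pos 13: window 'd' -> no
Total matches: 4

4


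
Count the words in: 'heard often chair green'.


Counting words by splitting on spaces:
  Word 1: 'heard'
  Word 2: 'often'
  Word 3: 'chair'
  Word 4: 'green'
Total words: 4

4


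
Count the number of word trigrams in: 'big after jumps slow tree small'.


Word trigrams from [6] words:
  Trigram 1: (big after jumps)
  Trigram 2: (after jumps slow)
  Trigram 3: (jumps slow tree)
  Trigram 4: (slow tree small)
Total word trigrams: 6 - 2 = 4

4


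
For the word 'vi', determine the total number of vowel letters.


Scanning each character of 'vi':
  Position 1: 'v' -> consonant (running count: 0)
  Position 2: 'i' -> vowel (running count: 1)
Total vowels: 1

1


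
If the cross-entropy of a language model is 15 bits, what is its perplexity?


Perplexity formula: PP = 2^H
H = 15
PP = 2^15
PP = 2^15 = 32768

32768


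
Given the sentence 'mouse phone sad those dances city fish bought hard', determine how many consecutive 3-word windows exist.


Word trigrams from [9] words:
  Trigram 1: (mouse phone sad)
  Trigram 2: (phone sad those)
  Trigram 3: (sad those dances)
  Trigram 4: (those dances city)
  Trigram 5: (dances city fish)
  Trigram 6: (city fish bought)
  Trigram 7: (fish bought hard)
Total word trigrams: 9 - 2 = 7

7


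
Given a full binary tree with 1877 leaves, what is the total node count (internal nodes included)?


Leaf nodes (terminals): 1877
Internal nodes = n - 1 = 1877 - 1 = 1876
Total = leaves + internal = 1877 + 1876 = 3753

3753


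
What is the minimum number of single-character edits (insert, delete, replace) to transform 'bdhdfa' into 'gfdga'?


Building DP table for s1='bdhdfa' (len 6) and s2='gfdga' (len 5):
       g  f  d  g  a
    0  1  2  3  4  5
  b 1  1  2  3  4  5
  d 2  2  2  2  3  4
  h 3  3  3  3  3  4
  d 4  4  4  3  4  4
  f 5  5  4  4  4  5
  a 6  6  5  5  5  4
Edit distance = dp[6][5] = 4

4


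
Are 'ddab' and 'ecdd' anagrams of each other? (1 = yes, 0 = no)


Sort characters of 'ddab': 'abdd'
Sort characters of 'ecdd': 'cdde'
Sorted forms differ -> they are NOT anagrams
Result: 0

0


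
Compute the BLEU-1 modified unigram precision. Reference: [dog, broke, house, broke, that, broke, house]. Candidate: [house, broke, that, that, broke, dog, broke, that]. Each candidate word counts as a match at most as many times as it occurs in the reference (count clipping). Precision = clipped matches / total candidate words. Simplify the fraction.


Reference word counts: {'broke': 3, 'dog': 1, 'house': 2, 'that': 1}
Checking each candidate word (with clipping):
  'house' -> in reference (ref count 2, used 1/2) -> match (matches: 1)
  'broke' -> in reference (ref count 3, used 1/3) -> match (matches: 2)
  'that' -> in reference (ref count 1, used 1/1) -> match (matches: 3)
  'that' -> ref count 1 already used up (1/1) -> clipped, no match (matches: 3)
  'broke' -> in reference (ref count 3, used 2/3) -> match (matches: 4)
  'dog' -> in reference (ref count 1, used 1/1) -> match (matches: 5)
  'broke' -> in reference (ref count 3, used 3/3) -> match (matches: 6)
  'that' -> ref count 1 already used up (1/1) -> clipped, no match (matches: 6)
Clipped matches: 6, Candidate length: 8
Precision = 6/8 = 3/4

3/4


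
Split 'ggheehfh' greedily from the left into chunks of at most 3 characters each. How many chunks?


'ggheehfh' has 8 characters.
Chunking with max size 3:
  Chunk 1: 'ggh' (positions 0-2)
  Chunk 2: 'eeh' (positions 3-5)
  Chunk 3: 'fh' (positions 6-7)
Total chunks: ceil(8 / 3) = 3

3


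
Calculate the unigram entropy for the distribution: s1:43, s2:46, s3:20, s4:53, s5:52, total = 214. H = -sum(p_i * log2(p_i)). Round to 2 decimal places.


Computing entropy H = -sum(p_i * log2(p_i)):
  s1: p = 43/214 = 0.2009, -p*log2(p) = 0.4652
  s2: p = 46/214 = 0.2150, -p*log2(p) = 0.4767
  s3: p = 20/214 = 0.0935, -p*log2(p) = 0.3196
  s4: p = 53/214 = 0.2477, -p*log2(p) = 0.4987
  s5: p = 52/214 = 0.2430, -p*log2(p) = 0.4960
H = sum of terms = 2.2562
Rounded to 2 decimals: 2.26

2.26


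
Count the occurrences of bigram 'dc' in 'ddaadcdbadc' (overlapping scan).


Scanning 'ddaadcdbadc' for bigram 'dc':
  Position 0: 'dd' -> no
  Position 1: 'da' -> no
  Position 2: 'aa' -> no
  Position 3: 'ad' -> no
  Position 4: 'dc' -> MATCH
  Position 5: 'cd' -> no
  Position 6: 'db' -> no
  Position 7: 'ba' -> no
  Position 8: 'ad' -> no
  Position 9: 'dc' -> MATCH
Total matches: 2

2


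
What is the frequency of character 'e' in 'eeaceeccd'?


Scanning 'eeaceeccd' for 'e':
  Position 0: 'e' -> MATCH (count: 1)
  Position 1: 'e' -> MATCH (count: 2)
  Position 4: 'e' -> MATCH (count: 3)
  Position 5: 'e' -> MATCH (count: 4)
Total occurrences of 'e': 4

4


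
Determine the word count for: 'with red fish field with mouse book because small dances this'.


Counting words by splitting on spaces:
  Word 1: 'with'
  Word 2: 'red'
  Word 3: 'fish'
  Word 4: 'field'
  Word 5: 'with'
  Word 6: 'mouse'
  Word 7: 'book'
  Word 8: 'because'
  Word 9: 'small'
  Word 10: 'dances'
  Word 11: 'this'
Total words: 11

11


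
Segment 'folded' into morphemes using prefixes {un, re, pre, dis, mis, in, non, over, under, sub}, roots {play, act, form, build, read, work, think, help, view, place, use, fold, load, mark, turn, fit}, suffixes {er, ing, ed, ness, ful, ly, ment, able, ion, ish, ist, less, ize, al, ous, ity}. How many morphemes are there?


Segmenting 'folded' against the inventory:
  'fold' -> root (morpheme 1)
  'ed' -> suffix (morpheme 2)
Total morphemes: 2

2


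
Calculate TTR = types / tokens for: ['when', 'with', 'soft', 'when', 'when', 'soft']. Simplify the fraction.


Tokens: 6
Unique types: ('soft', 'when', 'with') = 3
TTR = 3/6
Simplify: divide both by 3 -> 1/2
TTR = 1/2

1/2


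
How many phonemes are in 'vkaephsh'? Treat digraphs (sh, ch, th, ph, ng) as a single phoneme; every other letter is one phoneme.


Parsing 'vkaephsh' greedily, digraphs first:
  'v' -> consonant phoneme (phonemes so far: 1)
  'k' -> consonant phoneme (phonemes so far: 2)
  'a' -> vowel phoneme (phonemes so far: 3)
  'e' -> vowel phoneme (phonemes so far: 4)
  'ph' -> digraph (1 consonant phoneme) (phonemes so far: 5)
  'sh' -> digraph (1 consonant phoneme) (phonemes so far: 6)
Total phonemes: 6

6


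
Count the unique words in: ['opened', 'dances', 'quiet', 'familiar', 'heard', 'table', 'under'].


Listing all tokens and tracking unique types:
  Token 1: 'opened' -> NEW (unique so far: 1)
  Token 2: 'dances' -> NEW (unique so far: 2)
  Token 3: 'quiet' -> NEW (unique so far: 3)
  Token 4: 'familiar' -> NEW (unique so far: 4)
  Token 5: 'heard' -> NEW (unique so far: 5)
  Token 6: 'table' -> NEW (unique so far: 6)
  Token 7: 'under' -> NEW (unique so far: 7)
Unique types: ('dances', 'familiar', 'heard', 'opened', 'quiet', 'table', 'under')
Vocabulary size: 7

7


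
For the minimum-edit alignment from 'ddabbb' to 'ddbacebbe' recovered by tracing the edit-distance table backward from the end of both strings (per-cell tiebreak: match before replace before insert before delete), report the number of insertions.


Edit distance = 4. Backtracking from cell (6, 9) with preference match > replace > insert > delete,
then listing the resulting alignment 'ddabbb' -> 'ddbacebbe' left to right:
  Step 1: keep 'd'
  Step 2: keep 'd'
  Step 3: insert 'b' [insertion #1]
  Step 4: keep 'a'
  Step 5: insert 'c' [insertion #2]
  Step 6: insert 'e' [insertion #3]
  Step 7: keep 'b'
  Step 8: keep 'b'
  Step 9: replace b->e
Total insertions: 3

3


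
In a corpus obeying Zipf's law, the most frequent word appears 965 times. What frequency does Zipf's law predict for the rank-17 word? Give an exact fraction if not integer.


Zipf's law: freq(rank) = f1 / rank
f1 = 965, rank = 17
freq = 965 / 17
GCD(965, 17) = 1
Simplified: 965/17

965/17


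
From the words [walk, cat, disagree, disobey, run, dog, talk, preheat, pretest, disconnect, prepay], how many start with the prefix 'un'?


Checking each word for prefix 'un':
  'walk' -> no (count: 0)
  'cat' -> no (count: 0)
  'disagree' -> no (count: 0)
  'disobey' -> no (count: 0)
  'run' -> no (count: 0)
  'dog' -> no (count: 0)
  'talk' -> no (count: 0)
  'preheat' -> no (count: 0)
  'pretest' -> no (count: 0)
  'disconnect' -> no (count: 0)
  'prepay' -> no (count: 0)
Total with prefix 'un': 0

0


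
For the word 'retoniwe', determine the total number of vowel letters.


Scanning each character of 'retoniwe':
  Position 1: 'r' -> consonant (running count: 0)
  Position 2: 'e' -> vowel (running count: 1)
  Position 3: 't' -> consonant (running count: 1)
  Position 4: 'o' -> vowel (running count: 2)
  Position 5: 'n' -> consonant (running count: 2)
  Position 6: 'i' -> vowel (running count: 3)
  Position 7: 'w' -> consonant (running count: 3)
  Position 8: 'e' -> vowel (running count: 4)
Total vowels: 4

4


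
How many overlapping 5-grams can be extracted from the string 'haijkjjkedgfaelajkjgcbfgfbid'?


String 'haijkjjkedgfaelajkjgcbfgfbid' has length L = 28.
Number of overlapping n-grams = L - n + 1
Substituting: 28 - 5 + 1 = 24

24


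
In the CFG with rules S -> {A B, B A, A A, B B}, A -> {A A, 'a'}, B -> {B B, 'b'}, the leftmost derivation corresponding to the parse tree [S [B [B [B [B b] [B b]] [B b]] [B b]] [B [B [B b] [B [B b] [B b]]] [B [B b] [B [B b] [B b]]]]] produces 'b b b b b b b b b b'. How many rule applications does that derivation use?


Every bracketed nonterminal node [X ...] in the tree is produced by exactly one rule application.
Reading the tree off as a leftmost derivation:
  Step 1: S  =>  B B   (applied S -> B B)
  Step 2: B B  =>  B B B   (applied B -> B B)
  Step 3: B B B  =>  B B B B   (applied B -> B B)
  Step 4: B B B B  =>  B B B B B   (applied B -> B B)
  Step 5: B B B B B  =>  b B B B B   (applied B -> b)
  Step 6: b B B B B  =>  b b B B B   (applied B -> b)
  Step 7: b b B B B  =>  b b b B B   (applied B -> b)
  Step 8: b b b B B  =>  b b b b B   (applied B -> b)
  Step 9: b b b b B  =>  b b b b B B   (applied B -> B B)
  Step 10: b b b b B B  =>  b b b b B B B   (applied B -> B B)
  Step 11: b b b b B B B  =>  b b b b b B B   (applied B -> b)
  Step 12: b b b b b B B  =>  b b b b b B B B   (applied B -> B B)
  Step 13: b b b b b B B B  =>  b b b b b b B B   (applied B -> b)
  Step 14: b b b b b b B B  =>  b b b b b b b B   (applied B -> b)
  Step 15: b b b b b b b B  =>  b b b b b b b B B   (applied B -> B B)
  Step 16: b b b b b b b B B  =>  b b b b b b b b B   (applied B -> b)
  Step 17: b b b b b b b b B  =>  b b b b b b b b B B   (applied B -> B B)
  Step 18: b b b b b b b b B B  =>  b b b b b b b b b B   (applied B -> b)
  Step 19: b b b b b b b b b B  =>  b b b b b b b b b b   (applied B -> b)
Final yield: b b b b b b b b b b
Total rewrite steps: 19

19


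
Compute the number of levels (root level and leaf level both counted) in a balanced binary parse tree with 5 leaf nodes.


In a balanced binary tree with n leaves the deepest leaf is ceil(log2(n)) edges below the root,
so counting node levels inclusive of root and leaves gives ceil(log2(n)) + 1 levels.
log2(5) = 2.3219
ceil(2.3219) = 3
levels = 3 + 1 = 4

4


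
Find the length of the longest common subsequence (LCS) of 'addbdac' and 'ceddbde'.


DP table for LCS of 'addbdac' and 'ceddbde':
       c  e  d  d  b  d  e
    0  0  0  0  0  0  0  0
  a 0  0  0  0  0  0  0  0
  d 0  0  0  1  1  1  1  1
  d 0  0  0  1  2  2  2  2
  b 0  0  0  1  2  3  3  3
  d 0  0  0  1  2  3  4  4
  a 0  0  0  1  2  3  4  4
  c 0  1  1  1  2  3  4  4
LCS: 'ddbd'
LCS length = 4

4


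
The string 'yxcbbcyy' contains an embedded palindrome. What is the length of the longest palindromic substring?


Scanning 'yxcbbcyy' for palindromic substrings.
Substring at positions 2-5: 'cbbc'.
Check: reverse('cbbc') = 'cbbc' -> palindrome confirmed.
Neighbouring characters ('x' / 'y') break symmetry, so it cannot extend further.
No longer palindromic substring exists; longest length = 4

4


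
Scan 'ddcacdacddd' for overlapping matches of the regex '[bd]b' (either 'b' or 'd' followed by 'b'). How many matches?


Pattern: [bd]b means either 'b' or 'd' followed by 'b'.
Scanning 'ddcacdacddd' position-by-position:
  Pos 0: window 'dd' -> no
  Pos 1: window 'dc' -> no
  Pos 2: window 'ca' -> no
  Pos 3: window 'ac' -> no
  Pos 4: window 'cd' -> no
  Pos 5: window 'da' -> no
  Pos 6: window 'ac' -> no
  Pos 7: window 'cd' -> no
  Pos 8: window 'dd' -> no
  Pos 9: window 'dd' -> no
  Pos 10: window 'd' -> no
Total matches: 0

0


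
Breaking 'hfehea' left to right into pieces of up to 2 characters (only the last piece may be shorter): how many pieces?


'hfehea' has 6 characters.
Chunking with max size 2:
  Chunk 1: 'hf' (positions 0-1)
  Chunk 2: 'eh' (positions 2-3)
  Chunk 3: 'ea' (positions 4-5)
Total chunks: ceil(6 / 2) = 3

3


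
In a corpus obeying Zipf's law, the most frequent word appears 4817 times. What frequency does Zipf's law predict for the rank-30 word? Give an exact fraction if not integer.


Zipf's law: freq(rank) = f1 / rank
f1 = 4817, rank = 30
freq = 4817 / 30
GCD(4817, 30) = 1
Simplified: 4817/30

4817/30


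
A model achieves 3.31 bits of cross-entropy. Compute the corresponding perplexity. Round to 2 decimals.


Perplexity formula: PP = 2^H
H = 3.31
PP = 2^3.31
Decompose: 2^3.31 = 2^3 * 2^0.31
2^3 = 8, 2^0.31 ~ 1.2397077
PP ~ 8 * 1.2397077 = 9.9176616
Rounded to 2 decimals: 9.92

9.92


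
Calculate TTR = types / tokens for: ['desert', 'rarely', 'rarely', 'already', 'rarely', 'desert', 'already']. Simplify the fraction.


Tokens: 7
Unique types: ('already', 'desert', 'rarely') = 3
TTR = 3/7
Already in lowest terms.

3/7


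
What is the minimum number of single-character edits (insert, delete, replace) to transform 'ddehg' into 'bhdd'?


Building DP table for s1='ddehg' (len 5) and s2='bhdd' (len 4):
       b  h  d  d
    0  1  2  3  4
  d 1  1  2  2  3
  d 2  2  2  2  2
  e 3  3  3  3  3
  h 4  4  3  4  4
  g 5  5  4  4  5
Edit distance = dp[5][4] = 5

5


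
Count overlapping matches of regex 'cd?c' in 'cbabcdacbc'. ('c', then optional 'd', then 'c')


Pattern: cd?c means 'c', then optional 'd', then 'c'.
Scanning 'cbabcdacbc' position-by-position:
  Pos 0: window 'cba' -> no
  Pos 1: window 'bab' -> no
  Pos 2: window 'abc' -> no
  Pos 3: window 'bcd' -> no
  Pos 4: window 'cda' -> no
  Pos 5: window 'dac' -> no
  Pos 6: window 'acb' -> no
  Pos 7: window 'cbc' -> no
  Pos 8: window 'bc' -> no
  Pos 9: window 'c' -> no
Total matches: 0

0


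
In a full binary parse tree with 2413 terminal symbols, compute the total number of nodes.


Leaf nodes (terminals): 2413
Internal nodes = n - 1 = 2413 - 1 = 2412
Total = leaves + internal = 2413 + 2412 = 4825

4825


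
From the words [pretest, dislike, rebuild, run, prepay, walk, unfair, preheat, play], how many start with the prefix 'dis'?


Checking each word for prefix 'dis':
  'pretest' -> no (count: 0)
  'dislike' -> YES, starts with 'dis' (count: 1)
  'rebuild' -> no (count: 1)
  'run' -> no (count: 1)
  'prepay' -> no (count: 1)
  'walk' -> no (count: 1)
  'unfair' -> no (count: 1)
  'preheat' -> no (count: 1)
  'play' -> no (count: 1)
Total with prefix 'dis': 1

1


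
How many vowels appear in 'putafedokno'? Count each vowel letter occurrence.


Scanning each character of 'putafedokno':
  Position 1: 'p' -> consonant (running count: 0)
  Position 2: 'u' -> vowel (running count: 1)
  Position 3: 't' -> consonant (running count: 1)
  Position 4: 'a' -> vowel (running count: 2)
  Position 5: 'f' -> consonant (running count: 2)
  Position 6: 'e' -> vowel (running count: 3)
  Position 7: 'd' -> consonant (running count: 3)
  Position 8: 'o' -> vowel (running count: 4)
  Position 9: 'k' -> consonant (running count: 4)
  Position 10: 'n' -> consonant (running count: 4)
  Position 11: 'o' -> vowel (running count: 5)
Total vowels: 5

5


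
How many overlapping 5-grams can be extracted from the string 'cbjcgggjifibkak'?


String 'cbjcgggjifibkak' has length L = 15.
Number of overlapping n-grams = L - n + 1
Substituting: 15 - 5 + 1 = 11

11


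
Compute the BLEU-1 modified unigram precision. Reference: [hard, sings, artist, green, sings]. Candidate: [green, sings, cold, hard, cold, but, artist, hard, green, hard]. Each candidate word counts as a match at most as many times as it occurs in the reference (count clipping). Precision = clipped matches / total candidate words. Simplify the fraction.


Reference word counts: {'artist': 1, 'green': 1, 'hard': 1, 'sings': 2}
Checking each candidate word (with clipping):
  'green' -> in reference (ref count 1, used 1/1) -> match (matches: 1)
  'sings' -> in reference (ref count 2, used 1/2) -> match (matches: 2)
  'cold' -> not in reference -> no match (matches: 2)
  'hard' -> in reference (ref count 1, used 1/1) -> match (matches: 3)
  'cold' -> not in reference -> no match (matches: 3)
  'but' -> not in reference -> no match (matches: 3)
  'artist' -> in reference (ref count 1, used 1/1) -> match (matches: 4)
  'hard' -> ref count 1 already used up (1/1) -> clipped, no match (matches: 4)
  'green' -> ref count 1 already used up (1/1) -> clipped, no match (matches: 4)
  'hard' -> ref count 1 already used up (1/1) -> clipped, no match (matches: 4)
Clipped matches: 4, Candidate length: 10
Precision = 4/10 = 2/5

2/5


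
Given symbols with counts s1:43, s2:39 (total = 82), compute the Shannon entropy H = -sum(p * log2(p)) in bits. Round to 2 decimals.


Computing entropy H = -sum(p_i * log2(p_i)):
  s1: p = 43/82 = 0.5244, -p*log2(p) = 0.4884
  s2: p = 39/82 = 0.4756, -p*log2(p) = 0.5099
H = sum of terms = 0.9983
Rounded to 2 decimals: 1.00

1.00


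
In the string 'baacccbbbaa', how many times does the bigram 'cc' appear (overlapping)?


Scanning 'baacccbbbaa' for bigram 'cc':
  Position 0: 'ba' -> no
  Position 1: 'aa' -> no
  Position 2: 'ac' -> no
  Position 3: 'cc' -> MATCH
  Position 4: 'cc' -> MATCH
  Position 5: 'cb' -> no
  Position 6: 'bb' -> no
  Position 7: 'bb' -> no
  Position 8: 'ba' -> no
  Position 9: 'aa' -> no
Total matches: 2

2


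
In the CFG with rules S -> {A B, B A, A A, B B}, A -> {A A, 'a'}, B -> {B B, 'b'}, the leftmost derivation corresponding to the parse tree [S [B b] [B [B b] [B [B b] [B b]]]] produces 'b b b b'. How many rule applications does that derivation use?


Every bracketed nonterminal node [X ...] in the tree is produced by exactly one rule application.
Reading the tree off as a leftmost derivation:
  Step 1: S  =>  B B   (applied S -> B B)
  Step 2: B B  =>  b B   (applied B -> b)
  Step 3: b B  =>  b B B   (applied B -> B B)
  Step 4: b B B  =>  b b B   (applied B -> b)
  Step 5: b b B  =>  b b B B   (applied B -> B B)
  Step 6: b b B B  =>  b b b B   (applied B -> b)
  Step 7: b b b B  =>  b b b b   (applied B -> b)
Final yield: b b b b
Total rewrite steps: 7

7


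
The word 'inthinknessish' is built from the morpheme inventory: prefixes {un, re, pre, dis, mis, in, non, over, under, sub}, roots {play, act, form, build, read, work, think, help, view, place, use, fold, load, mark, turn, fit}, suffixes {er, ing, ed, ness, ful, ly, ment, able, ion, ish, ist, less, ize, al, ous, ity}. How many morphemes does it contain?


Segmenting 'inthinknessish' against the inventory:
  'in' -> prefix (morpheme 1)
  'think' -> root (morpheme 2)
  'ness' -> suffix (morpheme 3)
  'ish' -> suffix (morpheme 4)
Total morphemes: 4

4


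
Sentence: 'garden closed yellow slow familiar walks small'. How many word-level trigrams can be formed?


Word trigrams from [7] words:
  Trigram 1: (garden closed yellow)
  Trigram 2: (closed yellow slow)
  Trigram 3: (yellow slow familiar)
  Trigram 4: (slow familiar walks)
  Trigram 5: (familiar walks small)
Total word trigrams: 7 - 2 = 5

5


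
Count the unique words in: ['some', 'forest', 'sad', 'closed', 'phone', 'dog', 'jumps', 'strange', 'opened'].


Listing all tokens and tracking unique types:
  Token 1: 'some' -> NEW (unique so far: 1)
  Token 2: 'forest' -> NEW (unique so far: 2)
  Token 3: 'sad' -> NEW (unique so far: 3)
  Token 4: 'closed' -> NEW (unique so far: 4)
  Token 5: 'phone' -> NEW (unique so far: 5)
  Token 6: 'dog' -> NEW (unique so far: 6)
  Token 7: 'jumps' -> NEW (unique so far: 7)
  Token 8: 'strange' -> NEW (unique so far: 8)
  Token 9: 'opened' -> NEW (unique so far: 9)
Unique types: ('closed', 'dog', 'forest', 'jumps', 'opened', 'phone', 'sad', 'some', 'strange')
Vocabulary size: 9

9


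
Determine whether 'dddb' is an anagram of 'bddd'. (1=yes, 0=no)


Sort characters of 'dddb': 'bddd'
Sort characters of 'bddd': 'bddd'
Sorted forms match -> they ARE anagrams
Result: 1

1


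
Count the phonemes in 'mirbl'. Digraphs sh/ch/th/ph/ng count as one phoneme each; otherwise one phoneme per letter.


Parsing 'mirbl' greedily, digraphs first:
  'm' -> consonant phoneme (phonemes so far: 1)
  'i' -> vowel phoneme (phonemes so far: 2)
  'r' -> consonant phoneme (phonemes so far: 3)
  'b' -> consonant phoneme (phonemes so far: 4)
  'l' -> consonant phoneme (phonemes so far: 5)
Total phonemes: 5

5


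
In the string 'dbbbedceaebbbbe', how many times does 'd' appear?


Scanning 'dbbbedceaebbbbe' for 'd':
  Position 0: 'd' -> MATCH (count: 1)
  Position 5: 'd' -> MATCH (count: 2)
Total occurrences of 'd': 2

2


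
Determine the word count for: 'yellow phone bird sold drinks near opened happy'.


Counting words by splitting on spaces:
  Word 1: 'yellow'
  Word 2: 'phone'
  Word 3: 'bird'
  Word 4: 'sold'
  Word 5: 'drinks'
  Word 6: 'near'
  Word 7: 'opened'
  Word 8: 'happy'
Total words: 8

8


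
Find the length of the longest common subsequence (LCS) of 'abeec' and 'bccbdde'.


DP table for LCS of 'abeec' and 'bccbdde':
       b  c  c  b  d  d  e
    0  0  0  0  0  0  0  0
  a 0  0  0  0  0  0  0  0
  b 0  1  1  1  1  1  1  1
  e 0  1  1  1  1  1  1  2
  e 0  1  1  1  1  1  1  2
  c 0  1  2  2  2  2  2  2
LCS: 'be'
LCS length = 2

2


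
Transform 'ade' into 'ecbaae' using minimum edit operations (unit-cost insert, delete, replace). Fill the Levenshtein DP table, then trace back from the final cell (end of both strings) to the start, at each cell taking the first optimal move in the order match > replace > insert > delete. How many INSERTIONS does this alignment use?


Edit distance = 4. Backtracking from cell (3, 6) with preference match > replace > insert > delete,
then listing the resulting alignment 'ade' -> 'ecbaae' left to right:
  Step 1: insert 'e' [insertion #1]
  Step 2: insert 'c' [insertion #2]
  Step 3: insert 'b' [insertion #3]
  Step 4: keep 'a'
  Step 5: replace d->a
  Step 6: keep 'e'
Total insertions: 3

3


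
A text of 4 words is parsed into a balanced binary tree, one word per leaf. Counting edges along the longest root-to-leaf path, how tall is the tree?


In a balanced binary tree with n leaves the deepest leaf is ceil(log2(n)) edges below the root.
log2(4) = 2.0000
ceil(2.0000) = 2
height (edges) = 2

2


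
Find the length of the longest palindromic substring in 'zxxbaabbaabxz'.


Scanning 'zxxbaabbaabxz' for palindromic substrings.
Substring at positions 2-11: 'xbaabbaabx'.
Check: reverse('xbaabbaabx') = 'xbaabbaabx' -> palindrome confirmed.
Neighbouring characters ('x' / 'z') break symmetry, so it cannot extend further.
No longer palindromic substring exists; longest length = 10

10


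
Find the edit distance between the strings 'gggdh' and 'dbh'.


Building DP table for s1='gggdh' (len 5) and s2='dbh' (len 3):
       d  b  h
    0  1  2  3
  g 1  1  2  3
  g 2  2  2  3
  g 3  3  3  3
  d 4  3  4  4
  h 5  4  4  4
Edit distance = dp[5][3] = 4

4


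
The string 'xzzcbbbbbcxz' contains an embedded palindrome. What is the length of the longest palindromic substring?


Scanning 'xzzcbbbbbcxz' for palindromic substrings.
Substring at positions 3-9: 'cbbbbbc'.
Check: reverse('cbbbbbc') = 'cbbbbbc' -> palindrome confirmed.
Neighbouring characters ('z' / 'x') break symmetry, so it cannot extend further.
No longer palindromic substring exists; longest length = 7

7


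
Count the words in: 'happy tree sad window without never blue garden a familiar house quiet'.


Counting words by splitting on spaces:
  Word 1: 'happy'
  Word 2: 'tree'
  Word 3: 'sad'
  Word 4: 'window'
  Word 5: 'without'
  Word 6: 'never'
  Word 7: 'blue'
  Word 8: 'garden'
  Word 9: 'a'
  Word 10: 'familiar'
  Word 11: 'house'
  Word 12: 'quiet'
Total words: 12

12


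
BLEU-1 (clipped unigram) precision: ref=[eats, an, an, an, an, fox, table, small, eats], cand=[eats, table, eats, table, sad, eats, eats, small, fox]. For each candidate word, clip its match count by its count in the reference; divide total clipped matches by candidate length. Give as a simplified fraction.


Reference word counts: {'an': 4, 'eats': 2, 'fox': 1, 'small': 1, 'table': 1}
Checking each candidate word (with clipping):
  'eats' -> in reference (ref count 2, used 1/2) -> match (matches: 1)
  'table' -> in reference (ref count 1, used 1/1) -> match (matches: 2)
  'eats' -> in reference (ref count 2, used 2/2) -> match (matches: 3)
  'table' -> ref count 1 already used up (1/1) -> clipped, no match (matches: 3)
  'sad' -> not in reference -> no match (matches: 3)
  'eats' -> ref count 2 already used up (2/2) -> clipped, no match (matches: 3)
  'eats' -> ref count 2 already used up (2/2) -> clipped, no match (matches: 3)
  'small' -> in reference (ref count 1, used 1/1) -> match (matches: 4)
  'fox' -> in reference (ref count 1, used 1/1) -> match (matches: 5)
Clipped matches: 5, Candidate length: 9
Precision = 5/9

5/9


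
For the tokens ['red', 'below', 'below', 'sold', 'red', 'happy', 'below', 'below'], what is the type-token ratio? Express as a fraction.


Tokens: 8
Unique types: ('below', 'happy', 'red', 'sold') = 4
TTR = 4/8
Simplify: divide both by 4 -> 1/2
TTR = 1/2

1/2


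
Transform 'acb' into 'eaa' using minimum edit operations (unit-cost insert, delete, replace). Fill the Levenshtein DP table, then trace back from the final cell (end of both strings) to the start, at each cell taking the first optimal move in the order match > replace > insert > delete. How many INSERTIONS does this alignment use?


Edit distance = 3. Backtracking from cell (3, 3) with preference match > replace > insert > delete,
then listing the resulting alignment 'acb' -> 'eaa' left to right:
  Step 1: replace a->e
  Step 2: replace c->a
  Step 3: replace b->a
Total insertions: 0

0


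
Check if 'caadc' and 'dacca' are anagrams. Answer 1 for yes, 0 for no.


Sort characters of 'caadc': 'aaccd'
Sort characters of 'dacca': 'aaccd'
Sorted forms match -> they ARE anagrams
Result: 1

1


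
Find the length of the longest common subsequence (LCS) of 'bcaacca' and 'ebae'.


DP table for LCS of 'bcaacca' and 'ebae':
       e  b  a  e
    0  0  0  0  0
  b 0  0  1  1  1
  c 0  0  1  1  1
  a 0  0  1  2  2
  a 0  0  1  2  2
  c 0  0  1  2  2
  c 0  0  1  2  2
  a 0  0  1  2  2
LCS: 'ba'
LCS length = 2

2


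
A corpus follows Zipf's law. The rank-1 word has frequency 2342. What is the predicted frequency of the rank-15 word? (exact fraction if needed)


Zipf's law: freq(rank) = f1 / rank
f1 = 2342, rank = 15
freq = 2342 / 15
GCD(2342, 15) = 1
Simplified: 2342/15

2342/15


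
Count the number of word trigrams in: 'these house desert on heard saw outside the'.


Word trigrams from [8] words:
  Trigram 1: (these house desert)
  Trigram 2: (house desert on)
  Trigram 3: (desert on heard)
  Trigram 4: (on heard saw)
  Trigram 5: (heard saw outside)
  Trigram 6: (saw outside the)
Total word trigrams: 8 - 2 = 6

6


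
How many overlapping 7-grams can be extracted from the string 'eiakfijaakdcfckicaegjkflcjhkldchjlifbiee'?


String 'eiakfijaakdcfckicaegjkflcjhkldchjlifbiee' has length L = 40.
Number of overlapping n-grams = L - n + 1
Substituting: 40 - 7 + 1 = 34

34


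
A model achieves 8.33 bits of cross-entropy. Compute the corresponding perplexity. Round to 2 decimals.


Perplexity formula: PP = 2^H
H = 8.33
PP = 2^8.33
Decompose: 2^8.33 = 2^8 * 2^0.33
2^8 = 256, 2^0.33 ~ 1.2570134
PP ~ 256 * 1.2570134 = 321.7954304
Rounded to 2 decimals: 321.80

321.80


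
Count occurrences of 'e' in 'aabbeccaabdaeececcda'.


Scanning 'aabbeccaabdaeececcda' for 'e':
  Position 4: 'e' -> MATCH (count: 1)
  Position 12: 'e' -> MATCH (count: 2)
  Position 13: 'e' -> MATCH (count: 3)
  Position 15: 'e' -> MATCH (count: 4)
Total occurrences of 'e': 4

4


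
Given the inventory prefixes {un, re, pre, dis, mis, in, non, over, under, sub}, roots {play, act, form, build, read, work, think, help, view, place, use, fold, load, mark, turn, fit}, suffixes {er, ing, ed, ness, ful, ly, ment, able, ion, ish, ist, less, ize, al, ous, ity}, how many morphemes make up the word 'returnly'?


Segmenting 'returnly' against the inventory:
  're' -> prefix (morpheme 1)
  'turn' -> root (morpheme 2)
  'ly' -> suffix (morpheme 3)
Total morphemes: 3

3


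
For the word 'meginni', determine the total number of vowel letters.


Scanning each character of 'meginni':
  Position 1: 'm' -> consonant (running count: 0)
  Position 2: 'e' -> vowel (running count: 1)
  Position 3: 'g' -> consonant (running count: 1)
  Position 4: 'i' -> vowel (running count: 2)
  Position 5: 'n' -> consonant (running count: 2)
  Position 6: 'n' -> consonant (running count: 2)
  Position 7: 'i' -> vowel (running count: 3)
Total vowels: 3

3


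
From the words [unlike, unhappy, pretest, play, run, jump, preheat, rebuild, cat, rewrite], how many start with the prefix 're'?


Checking each word for prefix 're':
  'unlike' -> no (count: 0)
  'unhappy' -> no (count: 0)
  'pretest' -> no (count: 0)
  'play' -> no (count: 0)
  'run' -> no (count: 0)
  'jump' -> no (count: 0)
  'preheat' -> no (count: 0)
  'rebuild' -> YES, starts with 're' (count: 1)
  'cat' -> no (count: 1)
  'rewrite' -> YES, starts with 're' (count: 2)
Total with prefix 're': 2

2


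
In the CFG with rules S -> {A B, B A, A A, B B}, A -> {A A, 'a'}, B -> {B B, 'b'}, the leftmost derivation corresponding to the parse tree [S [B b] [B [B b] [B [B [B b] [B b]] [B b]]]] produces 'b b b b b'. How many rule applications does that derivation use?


Every bracketed nonterminal node [X ...] in the tree is produced by exactly one rule application.
Reading the tree off as a leftmost derivation:
  Step 1: S  =>  B B   (applied S -> B B)
  Step 2: B B  =>  b B   (applied B -> b)
  Step 3: b B  =>  b B B   (applied B -> B B)
  Step 4: b B B  =>  b b B   (applied B -> b)
  Step 5: b b B  =>  b b B B   (applied B -> B B)
  Step 6: b b B B  =>  b b B B B   (applied B -> B B)
  Step 7: b b B B B  =>  b b b B B   (applied B -> b)
  Step 8: b b b B B  =>  b b b b B   (applied B -> b)
  Step 9: b b b b B  =>  b b b b b   (applied B -> b)
Final yield: b b b b b
Total rewrite steps: 9

9


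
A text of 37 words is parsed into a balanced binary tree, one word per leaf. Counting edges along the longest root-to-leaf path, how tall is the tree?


In a balanced binary tree with n leaves the deepest leaf is ceil(log2(n)) edges below the root.
log2(37) = 5.2095
ceil(5.2095) = 6
height (edges) = 6

6


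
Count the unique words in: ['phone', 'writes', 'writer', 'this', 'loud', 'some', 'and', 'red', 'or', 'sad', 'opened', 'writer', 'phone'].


Listing all tokens and tracking unique types:
  Token 1: 'phone' -> NEW (unique so far: 1)
  Token 2: 'writes' -> NEW (unique so far: 2)
  Token 3: 'writer' -> NEW (unique so far: 3)
  Token 4: 'this' -> NEW (unique so far: 4)
  Token 5: 'loud' -> NEW (unique so far: 5)
  Token 6: 'some' -> NEW (unique so far: 6)
  Token 7: 'and' -> NEW (unique so far: 7)
  Token 8: 'red' -> NEW (unique so far: 8)
  Token 9: 'or' -> NEW (unique so far: 9)
  Token 10: 'sad' -> NEW (unique so far: 10)
  Token 11: 'opened' -> NEW (unique so far: 11)
  Token 12: 'writer' -> duplicate (unique so far: 11)
  Token 13: 'phone' -> duplicate (unique so far: 11)
Unique types: ('and', 'loud', 'opened', 'or', 'phone', 'red', 'sad', 'some', 'this', 'writer', 'writes')
Vocabulary size: 11

11


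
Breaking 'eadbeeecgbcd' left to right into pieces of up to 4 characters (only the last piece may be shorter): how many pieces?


'eadbeeecgbcd' has 12 characters.
Chunking with max size 4:
  Chunk 1: 'eadb' (positions 0-3)
  Chunk 2: 'eeec' (positions 4-7)
  Chunk 3: 'gbcd' (positions 8-11)
Total chunks: ceil(12 / 4) = 3

3


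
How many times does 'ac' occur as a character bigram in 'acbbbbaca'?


Scanning 'acbbbbaca' for bigram 'ac':
  Position 0: 'ac' -> MATCH
  Position 1: 'cb' -> no
  Position 2: 'bb' -> no
  Position 3: 'bb' -> no
  Position 4: 'bb' -> no
  Position 5: 'ba' -> no
  Position 6: 'ac' -> MATCH
  Position 7: 'ca' -> no
Total matches: 2

2


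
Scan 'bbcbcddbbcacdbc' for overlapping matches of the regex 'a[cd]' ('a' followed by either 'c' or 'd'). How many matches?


Pattern: a[cd] means 'a' followed by either 'c' or 'd'.
Scanning 'bbcbcddbbcacdbc' position-by-position:
  Pos 0: window 'bb' -> no
  Pos 1: window 'bc' -> no
  Pos 2: window 'cb' -> no
  Pos 3: window 'bc' -> no
  Pos 4: window 'cd' -> no
  Pos 5: window 'dd' -> no
  Pos 6: window 'db' -> no
  Pos 7: window 'bb' -> no
  Pos 8: window 'bc' -> no
  Pos 9: window 'ca' -> no
  Pos 10: window 'ac' -> MATCH
  Pos 11: window 'cd' -> no
  Pos 12: window 'db' -> no
  Pos 13: window 'bc' -> no
  Pos 14: window 'c' -> no
Total matches: 1

1


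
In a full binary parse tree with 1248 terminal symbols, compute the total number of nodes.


Leaf nodes (terminals): 1248
Internal nodes = n - 1 = 1248 - 1 = 1247
Total = leaves + internal = 1248 + 1247 = 2495

2495


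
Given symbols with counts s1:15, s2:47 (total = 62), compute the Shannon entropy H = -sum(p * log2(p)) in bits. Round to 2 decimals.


Computing entropy H = -sum(p_i * log2(p_i)):
  s1: p = 15/62 = 0.2419, -p*log2(p) = 0.4953
  s2: p = 47/62 = 0.7581, -p*log2(p) = 0.3029
H = sum of terms = 0.7982
Rounded to 2 decimals: 0.80

0.80
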